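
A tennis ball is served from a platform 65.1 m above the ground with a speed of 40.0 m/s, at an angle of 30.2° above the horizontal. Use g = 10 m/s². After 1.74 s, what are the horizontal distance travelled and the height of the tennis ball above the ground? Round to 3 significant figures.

x = 60.2 m, y = 85.0 m

v_x = 40.0 cos 30.2° = 34.57 m/s; v_y0 = 40.0 sin 30.2° = 20.12 m/s.
x = v_x t = 34.57 × 1.74 = 60.2 m.
y = 65.1 + v_y0 t − ½ g t² = 85.0 m.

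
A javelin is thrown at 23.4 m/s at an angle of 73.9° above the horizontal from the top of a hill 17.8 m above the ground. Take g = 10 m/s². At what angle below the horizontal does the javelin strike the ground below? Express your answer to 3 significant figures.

77.5°

v_x = 23.4 cos 73.9° = 6.489 m/s.
At impact |v_y| = √(v_y0² + 2 g h) = √(22.48² + 2×10×17.8) = 29.35 m/s.
Angle below horizontal = arctan(|v_y| / v_x) = arctan(29.35 / 6.489) = 77.5°.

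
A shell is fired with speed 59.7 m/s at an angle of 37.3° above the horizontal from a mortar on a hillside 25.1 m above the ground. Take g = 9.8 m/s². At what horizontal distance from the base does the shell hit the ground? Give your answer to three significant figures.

381 m

Components: v_x = 59.7 cos 37.3° = 47.49 m/s, v_y = 59.7 sin 37.3° = 36.18 m/s.
Vertical: 0 = 25.1 + 36.18 t − ½(9.8) t² ⇒ 4.900 t² − 36.18 t − 25.1 = 0.
t = [36.18 + √(1309 + 492.0)] / 9.800 = 8.022 s.
Horizontal: R = v_x · t = 47.49 × 8.022 = 381 m.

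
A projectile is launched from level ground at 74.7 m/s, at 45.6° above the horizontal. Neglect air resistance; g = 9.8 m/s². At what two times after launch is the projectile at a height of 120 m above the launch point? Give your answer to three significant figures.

v_y0 = 74.7 sin 45.6° = 53.37 m/s.
Set y = v_y0 t − ½ g t² = 120: 4.900 t² − 53.37 t + 120 = 0.
t = [53.37 ± √(2848 − 2352)] / 9.8 = (53.37 ± 22.27) / 9.8, giving t = 3.17 s or t = 7.72 s.
So the projectile is at 120 m at t = 3.17 s (rising) and t = 7.72 s (falling).

3.17 s and 7.72 s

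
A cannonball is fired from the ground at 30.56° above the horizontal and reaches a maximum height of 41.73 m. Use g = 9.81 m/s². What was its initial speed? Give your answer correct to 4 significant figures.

56.28 m/s

At maximum height v_y = 0, so (v₀ sin θ)² = 2 g H.
v₀ sin 30.56° = √(2 × 9.81 × 41.73) = 28.614 m/s.
v₀ = 28.614 / sin 30.56° = 28.614 / 0.5084 = 56.28 m/s.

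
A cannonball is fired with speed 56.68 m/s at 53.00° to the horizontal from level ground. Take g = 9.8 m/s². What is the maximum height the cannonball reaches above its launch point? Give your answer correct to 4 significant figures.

104.5 m

Vertical component of launch velocity: v_y = 56.68 sin 53.00° = 45.267 m/s.
At the highest point the vertical velocity is zero, so v_y² = 2 g h_max.
h_max = (45.267)² / (2 × 9.8) = 2049.1 / 19.60 = 104.5 m.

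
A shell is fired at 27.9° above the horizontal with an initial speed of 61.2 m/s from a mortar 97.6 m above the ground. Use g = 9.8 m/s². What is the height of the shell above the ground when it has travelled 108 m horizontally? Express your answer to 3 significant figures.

135 m

v_x = 61.2 cos 27.9° = 54.09 m/s, v_y0 = 61.2 sin 27.9° = 28.64 m/s.
Time to reach x = 108 m: t = x / v_x = 108 / 54.09 = 1.997 s.
y = 97.6 + v_y0 t − ½ g t² = 97.6 + 28.64×1.997 − 4.900×1.997² = 135 m.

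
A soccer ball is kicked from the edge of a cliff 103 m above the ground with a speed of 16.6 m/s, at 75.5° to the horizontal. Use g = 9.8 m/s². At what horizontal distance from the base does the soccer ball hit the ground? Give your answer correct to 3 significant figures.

Components: v_x = 16.6 cos 75.5° = 4.156 m/s, v_y = 16.6 sin 75.5° = 16.07 m/s.
Vertical: 0 = 103 + 16.07 t − ½(9.8) t² ⇒ 4.900 t² − 16.07 t − 103 = 0.
t = [16.07 + √(258.2 + 2019)] / 9.800 = 6.509 s.
Horizontal: R = v_x · t = 4.156 × 6.509 = 27.1 m.

27.1 m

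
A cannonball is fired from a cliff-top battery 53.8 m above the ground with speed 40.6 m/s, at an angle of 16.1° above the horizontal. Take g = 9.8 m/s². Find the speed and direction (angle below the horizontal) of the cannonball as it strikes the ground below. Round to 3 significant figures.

52.0 m/s at 41.4° below the horizontal

v_x = 40.6 cos 16.1° = 39.01 m/s (constant).
|v_y| at impact = √((11.26)² + 2×9.8×53.8) = 34.37 m/s.
Speed = √(39.01² + 34.37²) = 52.0 m/s; angle = arctan(34.37/39.01) = 41.4° below horizontal.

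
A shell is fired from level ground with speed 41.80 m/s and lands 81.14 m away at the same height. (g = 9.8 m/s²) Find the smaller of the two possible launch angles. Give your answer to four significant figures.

13.54°

Level-ground range: R = v₀² sin(2θ)/g ⇒ sin 2θ = R g / v₀² = 81.14×9.8/41.80² = 0.4551.
2θ = arcsin(0.4551) = 27.071° or 180° − 27.071° = 152.929°.
So θ = 13.54° or θ = 76.46°.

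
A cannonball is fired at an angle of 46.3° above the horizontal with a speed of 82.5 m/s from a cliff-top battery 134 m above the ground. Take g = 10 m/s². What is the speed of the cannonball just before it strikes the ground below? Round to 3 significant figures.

97.4 m/s

v_x = 82.5 cos 46.3° = 57.00 m/s is unchanged throughout.
For the vertical component, v_y² = v_y0² + 2 g h = (59.64)² + 2×10×134 = 6237, so |v_y| = 78.97 m/s.
Impact speed = √(v_x² + v_y²) = √(3249 + 6237) = 97.4 m/s.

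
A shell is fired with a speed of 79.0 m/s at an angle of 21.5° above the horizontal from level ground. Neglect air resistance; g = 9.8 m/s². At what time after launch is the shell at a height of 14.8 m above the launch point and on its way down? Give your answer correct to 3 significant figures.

v_y0 = 79.0 sin 21.5° = 28.95 m/s.
Set y = v_y0 t − ½ g t² = 14.8: 4.900 t² − 28.95 t + 14.8 = 0.
t = [28.95 ± √(838.1 − 290.1)] / 9.8 = (28.95 ± 23.41) / 9.8, giving t = 0.565 s or t = 5.34 s.
On the way down corresponds to the larger root: t = 5.34 s.

5.34 s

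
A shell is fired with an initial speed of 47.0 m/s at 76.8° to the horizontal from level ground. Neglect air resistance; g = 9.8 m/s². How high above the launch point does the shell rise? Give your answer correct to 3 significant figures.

107 m

Vertical component of launch velocity: v_y = 47.0 sin 76.8° = 45.76 m/s.
At the highest point the vertical velocity is zero, so v_y² = 2 g h_max.
h_max = (45.76)² / (2 × 9.8) = 2094 / 19.60 = 107 m.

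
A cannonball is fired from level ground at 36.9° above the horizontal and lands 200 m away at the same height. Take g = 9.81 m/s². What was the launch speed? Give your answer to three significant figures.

On level ground, R = v₀² sin(2θ) / g, so v₀ = √(R g / sin 2θ).
sin(2 × 36.9°) = 0.9603.
v₀ = √(200 × 9.81 / 0.9603) = √2043 = 45.2 m/s.

45.2 m/s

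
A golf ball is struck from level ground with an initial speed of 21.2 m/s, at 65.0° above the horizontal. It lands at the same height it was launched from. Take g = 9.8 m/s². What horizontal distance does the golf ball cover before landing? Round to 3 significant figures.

35.1 m

Components: v_x = 21.2 cos 65.0° = 8.960 m/s, v_y = 21.2 sin 65.0° = 19.21 m/s.
Time of flight (same landing height): t = 2 v_y / g = 2 × 19.21 / 9.8 = 3.920 s.
Range: R = v_x · t = 8.960 × 3.920 = 35.1 m.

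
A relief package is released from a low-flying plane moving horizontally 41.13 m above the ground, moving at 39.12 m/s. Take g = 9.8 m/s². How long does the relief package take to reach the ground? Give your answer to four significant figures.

2.897 s

The horizontal speed doesn't affect the fall. With v_y0 = 0, h = ½ g t².
t = √(2 × 41.13 / 9.8) = √8.3939 = 2.897 s.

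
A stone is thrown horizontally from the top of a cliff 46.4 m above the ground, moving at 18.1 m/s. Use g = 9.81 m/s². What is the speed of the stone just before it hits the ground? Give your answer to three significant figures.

35.2 m/s

Fall time: t = √(2 × 46.4 / 9.81) = 3.076 s.
At impact: v_x = 18.1 m/s (unchanged), v_y = g t = 9.81 × 3.076 = 30.18 m/s.
Speed = √(v_x² + v_y²) = √(327.6 + 910.8) = 35.2 m/s.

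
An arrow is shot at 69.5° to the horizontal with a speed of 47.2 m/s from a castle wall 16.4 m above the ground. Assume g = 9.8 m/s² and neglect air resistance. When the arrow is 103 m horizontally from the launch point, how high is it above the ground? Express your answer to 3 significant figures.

102 m

v_x = 47.2 cos 69.5° = 16.53 m/s, v_y0 = 47.2 sin 69.5° = 44.21 m/s.
Time to reach x = 103 m: t = x / v_x = 103 / 16.53 = 6.231 s.
y = 16.4 + v_y0 t − ½ g t² = 16.4 + 44.21×6.231 − 4.900×6.231² = 102 m.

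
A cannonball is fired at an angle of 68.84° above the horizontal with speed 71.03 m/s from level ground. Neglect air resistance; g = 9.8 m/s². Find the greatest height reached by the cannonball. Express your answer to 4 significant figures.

223.9 m

Vertical component of launch velocity: v_y = 71.03 sin 68.84° = 66.241 m/s.
At the highest point the vertical velocity is zero, so v_y² = 2 g h_max.
h_max = (66.241)² / (2 × 9.8) = 4387.9 / 19.60 = 223.9 m.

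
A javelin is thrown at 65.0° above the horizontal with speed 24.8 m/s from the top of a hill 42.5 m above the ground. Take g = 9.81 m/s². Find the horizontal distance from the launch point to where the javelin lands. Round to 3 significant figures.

63.1 m

Components: v_x = 24.8 cos 65.0° = 10.48 m/s, v_y = 24.8 sin 65.0° = 22.48 m/s.
Vertical: 0 = 42.5 + 22.48 t − ½(9.81) t² ⇒ 4.905 t² − 22.48 t − 42.5 = 0.
t = [22.48 + √(505.4 + 833.9)] / 9.810 = 6.022 s.
Horizontal: R = v_x · t = 10.48 × 6.022 = 63.1 m.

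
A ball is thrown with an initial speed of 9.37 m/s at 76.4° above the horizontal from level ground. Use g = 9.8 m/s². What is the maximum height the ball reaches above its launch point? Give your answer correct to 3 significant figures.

Vertical component of launch velocity: v_y = 9.37 sin 76.4° = 9.107 m/s.
At the highest point the vertical velocity is zero, so v_y² = 2 g h_max.
h_max = (9.107)² / (2 × 9.8) = 82.94 / 19.60 = 4.23 m.

4.23 m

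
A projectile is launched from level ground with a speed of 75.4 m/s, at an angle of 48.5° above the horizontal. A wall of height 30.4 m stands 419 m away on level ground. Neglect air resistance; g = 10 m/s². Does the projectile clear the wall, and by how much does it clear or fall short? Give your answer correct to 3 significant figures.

v_x = 75.4 cos 48.5° = 49.96 m/s; v_y0 = 75.4 sin 48.5° = 56.47 m/s.
Time to reach the wall: t = 419 / 49.96 = 8.387 s.
Height at that point: y = 56.47×8.387 − 5.000×8.387² = 121.9 m.
That is 121.9 − 30.4 = 91.5 m above the top of the wall, so the projectile clears it.

Yes — it clears the wall by 91.5 m.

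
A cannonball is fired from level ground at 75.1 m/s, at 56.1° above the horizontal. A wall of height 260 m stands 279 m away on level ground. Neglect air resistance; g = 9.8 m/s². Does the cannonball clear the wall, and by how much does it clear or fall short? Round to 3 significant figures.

v_x = 75.1 cos 56.1° = 41.89 m/s; v_y0 = 75.1 sin 56.1° = 62.33 m/s.
Time to reach the wall: t = 279 / 41.89 = 6.660 s.
Height at that point: y = 62.33×6.660 − 4.900×6.660² = 197.8 m.
That is 260 − 197.8 = 62.2 m below the top of the wall, so the cannonball does not clear it.

No — it falls 62.2 m short of clearing the wall.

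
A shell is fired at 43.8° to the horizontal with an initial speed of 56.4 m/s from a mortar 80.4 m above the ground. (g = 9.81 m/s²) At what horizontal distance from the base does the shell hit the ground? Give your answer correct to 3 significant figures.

Components: v_x = 56.4 cos 43.8° = 40.71 m/s, v_y = 56.4 sin 43.8° = 39.04 m/s.
Vertical: 0 = 80.4 + 39.04 t − ½(9.81) t² ⇒ 4.905 t² − 39.04 t − 80.4 = 0.
t = [39.04 + √(1524 + 1577)] / 9.810 = 9.656 s.
Horizontal: R = v_x · t = 40.71 × 9.656 = 393 m.

393 m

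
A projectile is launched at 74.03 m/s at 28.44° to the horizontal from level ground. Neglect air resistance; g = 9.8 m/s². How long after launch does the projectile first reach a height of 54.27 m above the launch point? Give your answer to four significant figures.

v_y0 = 74.03 sin 28.44° = 35.256 m/s.
Set y = v_y0 t − ½ g t² = 54.27: 4.900 t² − 35.256 t + 54.27 = 0.
t = [35.256 ± √(1243.0 − 1063.7)] / 9.8 = (35.256 ± 13.390) / 9.8, giving t = 2.231 s or t = 4.964 s.
The projectile is on the way up at the first time, so t = 2.231 s.

2.231 s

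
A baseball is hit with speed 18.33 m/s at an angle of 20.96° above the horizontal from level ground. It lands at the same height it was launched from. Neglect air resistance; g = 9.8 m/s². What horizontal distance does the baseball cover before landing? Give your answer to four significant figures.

For level ground, R = v₀² sin(2θ) / g.
sin(2 × 20.96°) = sin 41.920° = 0.6681.
R = (18.33)² × 0.6681 / 9.8 = 22.91 m.

22.91 m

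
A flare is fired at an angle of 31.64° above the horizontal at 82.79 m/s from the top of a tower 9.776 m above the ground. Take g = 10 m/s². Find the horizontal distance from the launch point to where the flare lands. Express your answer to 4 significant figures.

Components: v_x = 82.79 cos 31.64° = 70.484 m/s, v_y = 82.79 sin 31.64° = 43.430 m/s.
Vertical: 0 = 9.776 + 43.430 t − ½(10) t² ⇒ 5.000 t² − 43.430 t − 9.776 = 0.
t = [43.430 + √(1886.2 + 195.52)] / 10.00 = 8.9056 s.
Horizontal: R = v_x · t = 70.484 × 8.9056 = 627.7 m.

627.7 m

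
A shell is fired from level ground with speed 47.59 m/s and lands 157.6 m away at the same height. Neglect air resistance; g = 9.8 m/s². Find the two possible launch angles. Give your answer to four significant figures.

21.50° and 68.50°

Level-ground range: R = v₀² sin(2θ)/g ⇒ sin 2θ = R g / v₀² = 157.6×9.8/47.59² = 0.6819.
2θ = arcsin(0.6819) = 42.992° or 180° − 42.992° = 137.008°.
So θ = 21.50° or θ = 68.50°.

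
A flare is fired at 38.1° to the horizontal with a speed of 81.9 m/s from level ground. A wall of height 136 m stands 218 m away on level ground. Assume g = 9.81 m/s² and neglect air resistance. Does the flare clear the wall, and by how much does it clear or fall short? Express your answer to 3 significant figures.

No — it falls 21.2 m short of clearing the wall.

v_x = 81.9 cos 38.1° = 64.45 m/s; v_y0 = 81.9 sin 38.1° = 50.54 m/s.
Time to reach the wall: t = 218 / 64.45 = 3.382 s.
Height at that point: y = 50.54×3.382 − 4.905×3.382² = 114.8 m.
That is 136 − 114.8 = 21.2 m below the top of the wall, so the flare does not clear it.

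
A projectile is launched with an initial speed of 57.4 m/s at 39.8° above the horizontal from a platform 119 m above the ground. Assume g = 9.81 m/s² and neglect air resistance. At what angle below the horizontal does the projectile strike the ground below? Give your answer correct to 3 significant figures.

v_x = 57.4 cos 39.8° = 44.10 m/s.
At impact |v_y| = √(v_y0² + 2 g h) = √(36.74² + 2×9.81×119) = 60.70 m/s.
Angle below horizontal = arctan(|v_y| / v_x) = arctan(60.70 / 44.10) = 54.0°.

54.0°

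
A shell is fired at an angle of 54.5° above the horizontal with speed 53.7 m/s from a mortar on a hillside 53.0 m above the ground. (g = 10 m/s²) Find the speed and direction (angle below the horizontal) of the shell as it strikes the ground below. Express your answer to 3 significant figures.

62.8 m/s at 60.2° below the horizontal

v_x = 53.7 cos 54.5° = 31.18 m/s (constant).
|v_y| at impact = √((43.72)² + 2×10×53.0) = 54.51 m/s.
Speed = √(31.18² + 54.51²) = 62.8 m/s; angle = arctan(54.51/31.18) = 60.2° below horizontal.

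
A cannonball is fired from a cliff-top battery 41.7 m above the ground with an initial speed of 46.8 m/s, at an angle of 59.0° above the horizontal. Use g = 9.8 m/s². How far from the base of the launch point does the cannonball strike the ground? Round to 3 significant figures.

Components: v_x = 46.8 cos 59.0° = 24.10 m/s, v_y = 46.8 sin 59.0° = 40.12 m/s.
Vertical: 0 = 41.7 + 40.12 t − ½(9.8) t² ⇒ 4.900 t² − 40.12 t − 41.7 = 0.
t = [40.12 + √(1610 + 817.3)] / 9.800 = 9.121 s.
Horizontal: R = v_x · t = 24.10 × 9.121 = 220 m.

220 m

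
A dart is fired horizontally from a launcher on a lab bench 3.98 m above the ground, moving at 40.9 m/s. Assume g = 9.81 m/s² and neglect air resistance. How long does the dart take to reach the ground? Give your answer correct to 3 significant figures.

The horizontal speed doesn't affect the fall. With v_y0 = 0, h = ½ g t².
t = √(2 × 3.98 / 9.81) = √0.8114 = 0.901 s.

0.901 s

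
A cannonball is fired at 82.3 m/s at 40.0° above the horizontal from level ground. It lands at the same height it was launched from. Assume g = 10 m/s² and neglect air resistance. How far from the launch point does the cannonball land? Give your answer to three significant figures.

667 m

For level ground, R = v₀² sin(2θ) / g.
sin(2 × 40.0°) = sin 80.00° = 0.9848.
R = (82.3)² × 0.9848 / 10 = 667 m.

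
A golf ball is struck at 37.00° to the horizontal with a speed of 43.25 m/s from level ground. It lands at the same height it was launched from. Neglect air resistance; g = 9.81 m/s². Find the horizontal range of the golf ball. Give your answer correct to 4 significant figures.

Components: v_x = 43.25 cos 37.00° = 34.541 m/s, v_y = 43.25 sin 37.00° = 26.028 m/s.
Time of flight (same landing height): t = 2 v_y / g = 2 × 26.028 / 9.81 = 5.3064 s.
Range: R = v_x · t = 34.541 × 5.3064 = 183.3 m.

183.3 m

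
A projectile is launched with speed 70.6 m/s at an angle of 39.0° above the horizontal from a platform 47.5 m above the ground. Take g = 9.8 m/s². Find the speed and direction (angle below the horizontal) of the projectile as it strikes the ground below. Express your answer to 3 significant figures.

v_x = 70.6 cos 39.0° = 54.87 m/s (constant).
|v_y| at impact = √((44.43)² + 2×9.8×47.5) = 53.90 m/s.
Speed = √(54.87² + 53.90²) = 76.9 m/s; angle = arctan(53.90/54.87) = 44.5° below horizontal.

76.9 m/s at 44.5° below the horizontal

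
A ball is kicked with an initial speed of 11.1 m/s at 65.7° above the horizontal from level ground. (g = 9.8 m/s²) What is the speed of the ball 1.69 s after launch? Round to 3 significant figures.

7.90 m/s

v_x = 11.1 cos 65.7° = 4.568 m/s (constant).
v_y(t) = 11.1 sin 65.7° − g t = 10.12 − 9.8 × 1.69 = -6.442 m/s.
Speed = √(v_x² + v_y²) = √(20.87 + 41.50) = 7.90 m/s.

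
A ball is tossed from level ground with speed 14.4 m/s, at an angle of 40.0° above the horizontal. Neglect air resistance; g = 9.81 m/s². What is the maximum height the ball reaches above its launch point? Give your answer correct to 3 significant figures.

4.37 m

Vertical component of launch velocity: v_y = 14.4 sin 40.0° = 9.256 m/s.
At the highest point the vertical velocity is zero, so v_y² = 2 g h_max.
h_max = (9.256)² / (2 × 9.81) = 85.67 / 19.62 = 4.37 m.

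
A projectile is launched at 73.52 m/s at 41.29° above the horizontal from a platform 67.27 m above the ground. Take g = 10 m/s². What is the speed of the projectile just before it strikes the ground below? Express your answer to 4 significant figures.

v_x = 73.52 cos 41.29° = 55.241 m/s is unchanged throughout.
For the vertical component, v_y² = v_y0² + 2 g h = (48.514)² + 2×10×67.27 = 3699.0, so |v_y| = 60.819 m/s.
Impact speed = √(v_x² + v_y²) = √(3051.6 + 3699.0) = 82.16 m/s.

82.16 m/s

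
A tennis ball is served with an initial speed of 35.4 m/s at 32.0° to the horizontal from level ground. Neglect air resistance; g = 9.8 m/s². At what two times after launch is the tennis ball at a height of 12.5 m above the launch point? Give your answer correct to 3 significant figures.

v_y0 = 35.4 sin 32.0° = 18.76 m/s.
Set y = v_y0 t − ½ g t² = 12.5: 4.900 t² − 18.76 t + 12.5 = 0.
t = [18.76 ± √(351.9 − 245.0)] / 9.8 = (18.76 ± 10.34) / 9.8, giving t = 0.859 s or t = 2.97 s.
So the tennis ball is at 12.5 m at t = 0.859 s (rising) and t = 2.97 s (falling).

0.859 s and 2.97 s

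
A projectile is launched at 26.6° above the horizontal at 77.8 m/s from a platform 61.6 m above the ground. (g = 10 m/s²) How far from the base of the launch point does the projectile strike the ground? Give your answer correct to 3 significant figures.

586 m

Components: v_x = 77.8 cos 26.6° = 69.57 m/s, v_y = 77.8 sin 26.6° = 34.84 m/s.
Vertical: 0 = 61.6 + 34.84 t − ½(10) t² ⇒ 5.000 t² − 34.84 t − 61.6 = 0.
t = [34.84 + √(1214 + 1232)] / 10.00 = 8.430 s.
Horizontal: R = v_x · t = 69.57 × 8.430 = 586 m.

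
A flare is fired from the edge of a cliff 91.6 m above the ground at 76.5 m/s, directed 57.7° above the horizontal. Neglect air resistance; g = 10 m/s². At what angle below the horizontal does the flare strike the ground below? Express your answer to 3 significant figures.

62.2°

v_x = 76.5 cos 57.7° = 40.88 m/s.
At impact |v_y| = √(v_y0² + 2 g h) = √(64.66² + 2×10×91.6) = 77.54 m/s.
Angle below horizontal = arctan(|v_y| / v_x) = arctan(77.54 / 40.88) = 62.2°.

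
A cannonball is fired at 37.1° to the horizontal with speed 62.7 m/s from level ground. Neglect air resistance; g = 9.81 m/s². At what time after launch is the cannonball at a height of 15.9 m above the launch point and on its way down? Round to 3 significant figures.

7.26 s

v_y0 = 62.7 sin 37.1° = 37.82 m/s.
Set y = v_y0 t − ½ g t² = 15.9: 4.905 t² − 37.82 t + 15.9 = 0.
t = [37.82 ± √(1430 − 312.0)] / 9.81 = (37.82 ± 33.44) / 9.81, giving t = 0.446 s or t = 7.26 s.
On the way down corresponds to the larger root: t = 7.26 s.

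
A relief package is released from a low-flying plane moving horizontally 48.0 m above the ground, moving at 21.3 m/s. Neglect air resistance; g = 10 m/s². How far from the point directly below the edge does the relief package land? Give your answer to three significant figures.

Initial vertical velocity is zero, so the fall time comes from h = ½ g t²: t = √(2 × 48.0 / 10) = 3.098 s.
Horizontal motion is uniform at 21.3 m/s, so x = 21.3 × 3.098 = 66.0 m.

66.0 m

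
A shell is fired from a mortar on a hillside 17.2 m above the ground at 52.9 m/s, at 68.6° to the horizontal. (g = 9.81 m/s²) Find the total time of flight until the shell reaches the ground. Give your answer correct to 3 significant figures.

Vertical component: v_y = 52.9 sin 68.6° = 49.25 m/s.
Taking up as positive with launch at y = 17.2 m, landing at y = 0: 0 = 17.2 + 49.25 t − ½(9.81) t².
Solving 4.905 t² − 49.25 t − 17.2 = 0 gives t = [49.25 + √(49.25² + 4·4.905·17.2)] / 9.810 = 10.4 s.

10.4 s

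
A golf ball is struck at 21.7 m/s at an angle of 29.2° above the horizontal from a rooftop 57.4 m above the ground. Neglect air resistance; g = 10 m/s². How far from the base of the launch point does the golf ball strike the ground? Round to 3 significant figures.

Components: v_x = 21.7 cos 29.2° = 18.94 m/s, v_y = 21.7 sin 29.2° = 10.59 m/s.
Vertical: 0 = 57.4 + 10.59 t − ½(10) t² ⇒ 5.000 t² − 10.59 t − 57.4 = 0.
t = [10.59 + √(112.1 + 1148)] / 10.00 = 4.609 s.
Horizontal: R = v_x · t = 18.94 × 4.609 = 87.3 m.

87.3 m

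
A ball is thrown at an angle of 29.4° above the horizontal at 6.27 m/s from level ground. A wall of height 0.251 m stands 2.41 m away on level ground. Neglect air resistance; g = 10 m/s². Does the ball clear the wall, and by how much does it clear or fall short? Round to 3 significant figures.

v_x = 6.27 cos 29.4° = 5.463 m/s; v_y0 = 6.27 sin 29.4° = 3.078 m/s.
Time to reach the wall: t = 2.41 / 5.463 = 0.4411 s.
Height at that point: y = 3.078×0.4411 − 5.000×0.4411² = 0.3849 m.
That is 0.3849 − 0.251 = 0.134 m above the top of the wall, so the ball clears it.

Yes — it clears the wall by 0.134 m.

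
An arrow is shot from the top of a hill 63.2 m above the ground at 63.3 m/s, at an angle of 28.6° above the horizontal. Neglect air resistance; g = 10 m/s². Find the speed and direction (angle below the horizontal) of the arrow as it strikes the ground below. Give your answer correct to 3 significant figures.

72.6 m/s at 40.0° below the horizontal

v_x = 63.3 cos 28.6° = 55.58 m/s (constant).
|v_y| at impact = √((30.30)² + 2×10×63.2) = 46.71 m/s.
Speed = √(55.58² + 46.71²) = 72.6 m/s; angle = arctan(46.71/55.58) = 40.0° below horizontal.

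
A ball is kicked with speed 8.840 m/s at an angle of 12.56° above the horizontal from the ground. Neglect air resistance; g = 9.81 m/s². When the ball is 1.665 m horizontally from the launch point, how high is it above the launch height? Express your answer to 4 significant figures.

0.1883 m

v_x = 8.840 cos 12.56° = 8.6284 m/s, v_y0 = 8.840 sin 12.56° = 1.9224 m/s.
Time to reach x = 1.665 m: t = x / v_x = 1.665 / 8.6284 = 0.19297 s.
y = v_y0 t − ½ g t² = 1.9224×0.19297 − 4.905×0.19297² = 0.1883 m.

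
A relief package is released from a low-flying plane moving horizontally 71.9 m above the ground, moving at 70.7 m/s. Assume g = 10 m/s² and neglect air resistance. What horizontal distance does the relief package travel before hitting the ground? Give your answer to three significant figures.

268 m

Initial vertical velocity is zero, so the fall time comes from h = ½ g t²: t = √(2 × 71.9 / 10) = 3.792 s.
Horizontal motion is uniform at 70.7 m/s, so x = 70.7 × 3.792 = 268 m.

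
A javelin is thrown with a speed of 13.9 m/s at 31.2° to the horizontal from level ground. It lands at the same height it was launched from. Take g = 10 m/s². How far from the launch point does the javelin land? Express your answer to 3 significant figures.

For level ground, R = v₀² sin(2θ) / g.
sin(2 × 31.2°) = sin 62.40° = 0.8862.
R = (13.9)² × 0.8862 / 10 = 17.1 m.

17.1 m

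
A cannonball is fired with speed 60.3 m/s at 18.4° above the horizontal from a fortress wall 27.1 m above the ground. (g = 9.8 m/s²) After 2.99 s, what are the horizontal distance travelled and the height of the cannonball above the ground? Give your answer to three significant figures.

v_x = 60.3 cos 18.4° = 57.22 m/s; v_y0 = 60.3 sin 18.4° = 19.03 m/s.
x = v_x t = 57.22 × 2.99 = 171 m.
y = 27.1 + v_y0 t − ½ g t² = 40.2 m.

x = 171 m, y = 40.2 m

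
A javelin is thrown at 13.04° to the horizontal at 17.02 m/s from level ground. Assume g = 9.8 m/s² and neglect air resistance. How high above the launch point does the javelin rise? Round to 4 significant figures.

0.7524 m

Vertical component of launch velocity: v_y = 17.02 sin 13.04° = 3.8402 m/s.
At the highest point the vertical velocity is zero, so v_y² = 2 g h_max.
h_max = (3.8402)² / (2 × 9.8) = 14.747 / 19.60 = 0.7524 m.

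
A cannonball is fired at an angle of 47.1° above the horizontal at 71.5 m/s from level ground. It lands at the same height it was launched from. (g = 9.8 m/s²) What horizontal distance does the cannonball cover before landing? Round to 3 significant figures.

520 m

For level ground, R = v₀² sin(2θ) / g.
sin(2 × 47.1°) = sin 94.20° = 0.9973.
R = (71.5)² × 0.9973 / 9.8 = 520 m.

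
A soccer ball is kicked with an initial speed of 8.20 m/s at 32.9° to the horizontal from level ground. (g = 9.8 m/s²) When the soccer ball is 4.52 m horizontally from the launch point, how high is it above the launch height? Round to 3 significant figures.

v_x = 8.20 cos 32.9° = 6.885 m/s, v_y0 = 8.20 sin 32.9° = 4.454 m/s.
Time to reach x = 4.52 m: t = x / v_x = 4.52 / 6.885 = 0.6565 s.
y = v_y0 t − ½ g t² = 4.454×0.6565 − 4.900×0.6565² = 0.812 m.

0.812 m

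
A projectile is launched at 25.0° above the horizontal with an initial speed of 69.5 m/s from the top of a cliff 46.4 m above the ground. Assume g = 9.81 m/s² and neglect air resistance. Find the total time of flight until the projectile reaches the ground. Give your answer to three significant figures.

7.29 s

Vertical component: v_y = 69.5 sin 25.0° = 29.37 m/s.
Taking up as positive with launch at y = 46.4 m, landing at y = 0: 0 = 46.4 + 29.37 t − ½(9.81) t².
Solving 4.905 t² − 29.37 t − 46.4 = 0 gives t = [29.37 + √(29.37² + 4·4.905·46.4)] / 9.810 = 7.29 s.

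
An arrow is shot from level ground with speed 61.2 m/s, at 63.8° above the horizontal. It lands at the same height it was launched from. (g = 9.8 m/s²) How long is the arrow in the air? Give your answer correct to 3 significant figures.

Vertical component: v_y = 61.2 sin 63.8° = 54.91 m/s.
For a projectile landing at launch height, time of flight is t = 2 v_y / g = 2 × 54.91 / 9.8 = 11.2 s.

11.2 s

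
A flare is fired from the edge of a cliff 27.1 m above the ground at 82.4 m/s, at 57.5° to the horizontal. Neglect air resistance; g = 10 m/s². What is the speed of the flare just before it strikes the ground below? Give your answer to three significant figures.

v_x = 82.4 cos 57.5° = 44.27 m/s is unchanged throughout.
For the vertical component, v_y² = v_y0² + 2 g h = (69.50)² + 2×10×27.1 = 5372, so |v_y| = 73.29 m/s.
Impact speed = √(v_x² + v_y²) = √(1960 + 5372) = 85.6 m/s.

85.6 m/s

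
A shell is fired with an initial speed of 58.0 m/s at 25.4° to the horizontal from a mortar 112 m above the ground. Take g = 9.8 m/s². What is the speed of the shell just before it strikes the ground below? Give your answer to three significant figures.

74.6 m/s

v_x = 58.0 cos 25.4° = 52.39 m/s is unchanged throughout.
For the vertical component, v_y² = v_y0² + 2 g h = (24.88)² + 2×9.8×112 = 2814, so |v_y| = 53.05 m/s.
Impact speed = √(v_x² + v_y²) = √(2745 + 2814) = 74.6 m/s.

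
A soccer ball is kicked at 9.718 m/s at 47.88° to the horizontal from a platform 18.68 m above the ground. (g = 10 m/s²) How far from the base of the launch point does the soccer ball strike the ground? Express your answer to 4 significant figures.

18.14 m

Components: v_x = 9.718 cos 47.88° = 6.5177 m/s, v_y = 9.718 sin 47.88° = 7.2082 m/s.
Vertical: 0 = 18.68 + 7.2082 t − ½(10) t² ⇒ 5.000 t² − 7.2082 t − 18.68 = 0.
t = [7.2082 + √(51.958 + 373.60)] / 10.00 = 2.7837 s.
Horizontal: R = v_x · t = 6.5177 × 2.7837 = 18.14 m.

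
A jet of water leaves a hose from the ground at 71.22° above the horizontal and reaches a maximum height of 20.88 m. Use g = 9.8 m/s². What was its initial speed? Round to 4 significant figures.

At maximum height v_y = 0, so (v₀ sin θ)² = 2 g H.
v₀ sin 71.22° = √(2 × 9.8 × 20.88) = 20.230 m/s.
v₀ = 20.230 / sin 71.22° = 20.230 / 0.9468 = 21.37 m/s.

21.37 m/s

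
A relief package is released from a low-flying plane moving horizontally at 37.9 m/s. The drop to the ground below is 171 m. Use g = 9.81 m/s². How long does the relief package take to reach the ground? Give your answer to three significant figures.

5.90 s

The horizontal speed doesn't affect the fall. With v_y0 = 0, h = ½ g t².
t = √(2 × 171 / 9.81) = √34.86 = 5.90 s.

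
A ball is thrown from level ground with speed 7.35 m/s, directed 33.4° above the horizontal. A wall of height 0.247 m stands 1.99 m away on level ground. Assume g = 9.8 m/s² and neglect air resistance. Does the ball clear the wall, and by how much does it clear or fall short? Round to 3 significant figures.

v_x = 7.35 cos 33.4° = 6.136 m/s; v_y0 = 7.35 sin 33.4° = 4.046 m/s.
Time to reach the wall: t = 1.99 / 6.136 = 0.3243 s.
Height at that point: y = 4.046×0.3243 − 4.900×0.3243² = 0.7968 m.
That is 0.7968 − 0.247 = 0.550 m above the top of the wall, so the ball clears it.

Yes — it clears the wall by 0.550 m.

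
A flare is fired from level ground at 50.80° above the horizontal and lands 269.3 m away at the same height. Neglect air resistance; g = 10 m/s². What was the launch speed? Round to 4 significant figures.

52.43 m/s

On level ground, R = v₀² sin(2θ) / g, so v₀ = √(R g / sin 2θ).
sin(2 × 50.80°) = 0.9796.
v₀ = √(269.3 × 10 / 0.9796) = √2749.1 = 52.43 m/s.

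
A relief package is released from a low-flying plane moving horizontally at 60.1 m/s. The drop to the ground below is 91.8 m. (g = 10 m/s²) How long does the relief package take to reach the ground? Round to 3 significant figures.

4.28 s

The horizontal speed doesn't affect the fall. With v_y0 = 0, h = ½ g t².
t = √(2 × 91.8 / 10) = √18.36 = 4.28 s.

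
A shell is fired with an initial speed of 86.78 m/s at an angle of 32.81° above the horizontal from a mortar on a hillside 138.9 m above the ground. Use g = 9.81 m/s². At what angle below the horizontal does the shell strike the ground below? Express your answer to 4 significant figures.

v_x = 86.78 cos 32.81° = 72.936 m/s.
At impact |v_y| = √(v_y0² + 2 g h) = √(47.022² + 2×9.81×138.9) = 70.259 m/s.
Angle below horizontal = arctan(|v_y| / v_x) = arctan(70.259 / 72.936) = 43.93°.

43.93°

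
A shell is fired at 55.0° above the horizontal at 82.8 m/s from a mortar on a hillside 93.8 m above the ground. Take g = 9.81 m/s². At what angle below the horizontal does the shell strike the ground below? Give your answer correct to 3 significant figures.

59.4°

v_x = 82.8 cos 55.0° = 47.49 m/s.
At impact |v_y| = √(v_y0² + 2 g h) = √(67.83² + 2×9.81×93.8) = 80.26 m/s.
Angle below horizontal = arctan(|v_y| / v_x) = arctan(80.26 / 47.49) = 59.4°.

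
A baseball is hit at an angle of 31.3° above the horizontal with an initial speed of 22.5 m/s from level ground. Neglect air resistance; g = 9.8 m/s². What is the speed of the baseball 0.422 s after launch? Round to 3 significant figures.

20.7 m/s

v_x = 22.5 cos 31.3° = 19.23 m/s (constant).
v_y(t) = 22.5 sin 31.3° − g t = 11.69 − 9.8 × 0.422 = 7.554 m/s.
Speed = √(v_x² + v_y²) = √(369.8 + 57.06) = 20.7 m/s.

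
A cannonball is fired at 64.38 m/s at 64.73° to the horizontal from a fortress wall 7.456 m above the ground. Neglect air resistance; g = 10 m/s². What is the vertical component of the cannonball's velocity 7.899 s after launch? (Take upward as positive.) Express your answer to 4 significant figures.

Initial vertical component: v_y0 = 64.38 sin 64.73° = 58.219 m/s.
v_y(t) = v_y0 − g t = 58.219 − 10 × 7.899 = -20.77 m/s.

-20.77 m/s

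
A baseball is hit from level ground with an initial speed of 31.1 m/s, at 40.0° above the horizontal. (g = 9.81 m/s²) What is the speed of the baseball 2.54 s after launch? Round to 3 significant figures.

24.3 m/s

v_x = 31.1 cos 40.0° = 23.82 m/s (constant).
v_y(t) = 31.1 sin 40.0° − g t = 19.99 − 9.81 × 2.54 = -4.927 m/s.
Speed = √(v_x² + v_y²) = √(567.4 + 24.28) = 24.3 m/s.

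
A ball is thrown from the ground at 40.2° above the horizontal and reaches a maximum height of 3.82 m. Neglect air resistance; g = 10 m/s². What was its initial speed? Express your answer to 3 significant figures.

13.5 m/s

At maximum height v_y = 0, so (v₀ sin θ)² = 2 g H.
v₀ sin 40.2° = √(2 × 10 × 3.82) = 8.741 m/s.
v₀ = 8.741 / sin 40.2° = 8.741 / 0.6455 = 13.5 m/s.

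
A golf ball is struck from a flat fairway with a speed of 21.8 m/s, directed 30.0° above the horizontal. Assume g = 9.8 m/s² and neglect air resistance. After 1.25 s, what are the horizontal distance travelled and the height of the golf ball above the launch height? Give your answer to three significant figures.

x = 23.6 m, y = 5.97 m

v_x = 21.8 cos 30.0° = 18.88 m/s; v_y0 = 21.8 sin 30.0° = 10.90 m/s.
x = v_x t = 18.88 × 1.25 = 23.6 m.
y = v_y0 t − ½ g t² = 10.90×1.25 − 4.900×1.25² = 5.97 m.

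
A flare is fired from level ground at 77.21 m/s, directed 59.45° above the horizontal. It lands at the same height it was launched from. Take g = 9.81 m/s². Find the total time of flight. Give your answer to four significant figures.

Vertical component: v_y = 77.21 sin 59.45° = 66.492 m/s.
For a projectile landing at launch height, time of flight is t = 2 v_y / g = 2 × 66.492 / 9.81 = 13.56 s.

13.56 s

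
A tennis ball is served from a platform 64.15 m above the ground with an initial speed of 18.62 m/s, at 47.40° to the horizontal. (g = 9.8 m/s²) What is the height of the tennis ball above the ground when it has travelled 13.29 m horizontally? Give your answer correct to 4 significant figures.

v_x = 18.62 cos 47.40° = 12.603 m/s, v_y0 = 18.62 sin 47.40° = 13.706 m/s.
Time to reach x = 13.29 m: t = x / v_x = 13.29 / 12.603 = 1.0545 s.
y = 64.15 + v_y0 t − ½ g t² = 64.15 + 13.706×1.0545 − 4.900×1.0545² = 73.15 m.

73.15 m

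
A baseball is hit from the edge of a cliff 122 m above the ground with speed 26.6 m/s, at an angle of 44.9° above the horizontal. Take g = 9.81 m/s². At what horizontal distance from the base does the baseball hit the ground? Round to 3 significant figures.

Components: v_x = 26.6 cos 44.9° = 18.84 m/s, v_y = 26.6 sin 44.9° = 18.78 m/s.
Vertical: 0 = 122 + 18.78 t − ½(9.81) t² ⇒ 4.905 t² − 18.78 t − 122 = 0.
t = [18.78 + √(352.7 + 2394)] / 9.810 = 7.257 s.
Horizontal: R = v_x · t = 18.84 × 7.257 = 137 m.

137 m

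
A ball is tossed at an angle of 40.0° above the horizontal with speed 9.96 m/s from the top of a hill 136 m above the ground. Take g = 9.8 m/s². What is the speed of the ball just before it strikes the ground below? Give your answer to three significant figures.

52.6 m/s

v_x = 9.96 cos 40.0° = 7.630 m/s is unchanged throughout.
For the vertical component, v_y² = v_y0² + 2 g h = (6.402)² + 2×9.8×136 = 2707, so |v_y| = 52.03 m/s.
Impact speed = √(v_x² + v_y²) = √(58.22 + 2707) = 52.6 m/s.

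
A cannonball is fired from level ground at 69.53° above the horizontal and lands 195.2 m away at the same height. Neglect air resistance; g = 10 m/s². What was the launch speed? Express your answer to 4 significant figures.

54.58 m/s

On level ground, R = v₀² sin(2θ) / g, so v₀ = √(R g / sin 2θ).
sin(2 × 69.53°) = 0.6553.
v₀ = √(195.2 × 10 / 0.6553) = √2978.8 = 54.58 m/s.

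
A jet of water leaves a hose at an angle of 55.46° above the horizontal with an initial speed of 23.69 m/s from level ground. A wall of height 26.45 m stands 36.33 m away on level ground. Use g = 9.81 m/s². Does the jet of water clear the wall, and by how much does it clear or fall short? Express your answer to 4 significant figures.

v_x = 23.69 cos 55.46° = 13.432 m/s; v_y0 = 23.69 sin 55.46° = 19.514 m/s.
Time to reach the wall: t = 36.33 / 13.432 = 2.7047 s.
Height at that point: y = 19.514×2.7047 − 4.905×2.7047² = 16.897 m.
That is 26.45 − 16.897 = 9.553 m below the top of the wall, so the jet of water does not clear it.

No — it falls 9.553 m short of clearing the wall.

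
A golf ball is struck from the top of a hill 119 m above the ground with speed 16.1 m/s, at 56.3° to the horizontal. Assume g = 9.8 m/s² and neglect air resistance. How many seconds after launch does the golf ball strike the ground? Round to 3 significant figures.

6.48 s

Vertical component: v_y = 16.1 sin 56.3° = 13.39 m/s.
Taking up as positive with launch at y = 119 m, landing at y = 0: 0 = 119 + 13.39 t − ½(9.8) t².
Solving 4.900 t² − 13.39 t − 119 = 0 gives t = [13.39 + √(13.39² + 4·4.900·119)] / 9.800 = 6.48 s.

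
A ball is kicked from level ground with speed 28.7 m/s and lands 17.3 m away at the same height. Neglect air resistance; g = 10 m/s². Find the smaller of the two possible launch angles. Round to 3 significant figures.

Level-ground range: R = v₀² sin(2θ)/g ⇒ sin 2θ = R g / v₀² = 17.3×10/28.7² = 0.2100.
2θ = arcsin(0.2100) = 12.12° or 180° − 12.12° = 167.88°.
So θ = 6.06° or θ = 83.9°.

6.06°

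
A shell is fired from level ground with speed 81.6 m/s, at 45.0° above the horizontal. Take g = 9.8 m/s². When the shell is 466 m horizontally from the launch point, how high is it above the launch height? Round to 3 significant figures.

v_x = 81.6 cos 45.0° = 57.70 m/s, v_y0 = 81.6 sin 45.0° = 57.70 m/s.
Time to reach x = 466 m: t = x / v_x = 466 / 57.70 = 8.076 s.
y = v_y0 t − ½ g t² = 57.70×8.076 − 4.900×8.076² = 146 m.

146 m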